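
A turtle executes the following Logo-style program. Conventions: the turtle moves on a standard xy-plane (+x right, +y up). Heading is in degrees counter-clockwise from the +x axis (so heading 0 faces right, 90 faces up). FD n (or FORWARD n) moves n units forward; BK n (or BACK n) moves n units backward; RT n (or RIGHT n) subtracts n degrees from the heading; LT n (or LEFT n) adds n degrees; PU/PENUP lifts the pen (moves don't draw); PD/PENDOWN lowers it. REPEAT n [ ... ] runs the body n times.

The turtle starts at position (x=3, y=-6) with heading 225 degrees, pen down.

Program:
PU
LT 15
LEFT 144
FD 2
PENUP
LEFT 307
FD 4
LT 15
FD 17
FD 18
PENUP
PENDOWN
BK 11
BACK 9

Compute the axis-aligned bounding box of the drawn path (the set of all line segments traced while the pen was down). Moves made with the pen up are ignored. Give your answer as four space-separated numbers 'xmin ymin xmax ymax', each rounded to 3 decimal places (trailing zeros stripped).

Answer: 22.88 -15.593 42.286 -10.755

Derivation:
Executing turtle program step by step:
Start: pos=(3,-6), heading=225, pen down
PU: pen up
LT 15: heading 225 -> 240
LT 144: heading 240 -> 24
FD 2: (3,-6) -> (4.827,-5.187) [heading=24, move]
PU: pen up
LT 307: heading 24 -> 331
FD 4: (4.827,-5.187) -> (8.326,-7.126) [heading=331, move]
LT 15: heading 331 -> 346
FD 17: (8.326,-7.126) -> (24.821,-11.238) [heading=346, move]
FD 18: (24.821,-11.238) -> (42.286,-15.593) [heading=346, move]
PU: pen up
PD: pen down
BK 11: (42.286,-15.593) -> (31.613,-12.932) [heading=346, draw]
BK 9: (31.613,-12.932) -> (22.88,-10.755) [heading=346, draw]
Final: pos=(22.88,-10.755), heading=346, 2 segment(s) drawn

Segment endpoints: x in {22.88, 31.613, 42.286}, y in {-15.593, -12.932, -10.755}
xmin=22.88, ymin=-15.593, xmax=42.286, ymax=-10.755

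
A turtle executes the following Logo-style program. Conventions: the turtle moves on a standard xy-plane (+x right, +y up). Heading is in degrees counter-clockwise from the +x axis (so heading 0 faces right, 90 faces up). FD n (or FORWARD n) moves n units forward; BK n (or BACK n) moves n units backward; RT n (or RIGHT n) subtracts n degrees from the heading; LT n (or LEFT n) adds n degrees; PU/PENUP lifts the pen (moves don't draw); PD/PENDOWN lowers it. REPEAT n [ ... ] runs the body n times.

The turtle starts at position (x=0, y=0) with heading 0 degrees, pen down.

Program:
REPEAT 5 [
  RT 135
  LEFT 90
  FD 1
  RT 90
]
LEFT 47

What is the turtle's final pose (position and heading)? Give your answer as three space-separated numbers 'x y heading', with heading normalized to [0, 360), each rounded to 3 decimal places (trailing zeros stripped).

Executing turtle program step by step:
Start: pos=(0,0), heading=0, pen down
REPEAT 5 [
  -- iteration 1/5 --
  RT 135: heading 0 -> 225
  LT 90: heading 225 -> 315
  FD 1: (0,0) -> (0.707,-0.707) [heading=315, draw]
  RT 90: heading 315 -> 225
  -- iteration 2/5 --
  RT 135: heading 225 -> 90
  LT 90: heading 90 -> 180
  FD 1: (0.707,-0.707) -> (-0.293,-0.707) [heading=180, draw]
  RT 90: heading 180 -> 90
  -- iteration 3/5 --
  RT 135: heading 90 -> 315
  LT 90: heading 315 -> 45
  FD 1: (-0.293,-0.707) -> (0.414,0) [heading=45, draw]
  RT 90: heading 45 -> 315
  -- iteration 4/5 --
  RT 135: heading 315 -> 180
  LT 90: heading 180 -> 270
  FD 1: (0.414,0) -> (0.414,-1) [heading=270, draw]
  RT 90: heading 270 -> 180
  -- iteration 5/5 --
  RT 135: heading 180 -> 45
  LT 90: heading 45 -> 135
  FD 1: (0.414,-1) -> (-0.293,-0.293) [heading=135, draw]
  RT 90: heading 135 -> 45
]
LT 47: heading 45 -> 92
Final: pos=(-0.293,-0.293), heading=92, 5 segment(s) drawn

Answer: -0.293 -0.293 92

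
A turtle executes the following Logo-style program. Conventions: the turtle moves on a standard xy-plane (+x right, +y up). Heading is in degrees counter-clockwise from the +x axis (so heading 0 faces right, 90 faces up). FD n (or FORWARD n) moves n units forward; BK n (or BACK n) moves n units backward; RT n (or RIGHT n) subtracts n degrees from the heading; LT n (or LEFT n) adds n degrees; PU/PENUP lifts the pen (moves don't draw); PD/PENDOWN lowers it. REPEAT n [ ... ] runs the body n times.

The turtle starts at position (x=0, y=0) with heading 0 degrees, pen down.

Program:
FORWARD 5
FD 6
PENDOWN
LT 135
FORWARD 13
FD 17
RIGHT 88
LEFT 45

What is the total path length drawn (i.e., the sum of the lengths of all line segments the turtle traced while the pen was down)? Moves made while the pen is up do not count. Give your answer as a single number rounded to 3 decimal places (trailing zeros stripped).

Answer: 41

Derivation:
Executing turtle program step by step:
Start: pos=(0,0), heading=0, pen down
FD 5: (0,0) -> (5,0) [heading=0, draw]
FD 6: (5,0) -> (11,0) [heading=0, draw]
PD: pen down
LT 135: heading 0 -> 135
FD 13: (11,0) -> (1.808,9.192) [heading=135, draw]
FD 17: (1.808,9.192) -> (-10.213,21.213) [heading=135, draw]
RT 88: heading 135 -> 47
LT 45: heading 47 -> 92
Final: pos=(-10.213,21.213), heading=92, 4 segment(s) drawn

Segment lengths:
  seg 1: (0,0) -> (5,0), length = 5
  seg 2: (5,0) -> (11,0), length = 6
  seg 3: (11,0) -> (1.808,9.192), length = 13
  seg 4: (1.808,9.192) -> (-10.213,21.213), length = 17
Total = 41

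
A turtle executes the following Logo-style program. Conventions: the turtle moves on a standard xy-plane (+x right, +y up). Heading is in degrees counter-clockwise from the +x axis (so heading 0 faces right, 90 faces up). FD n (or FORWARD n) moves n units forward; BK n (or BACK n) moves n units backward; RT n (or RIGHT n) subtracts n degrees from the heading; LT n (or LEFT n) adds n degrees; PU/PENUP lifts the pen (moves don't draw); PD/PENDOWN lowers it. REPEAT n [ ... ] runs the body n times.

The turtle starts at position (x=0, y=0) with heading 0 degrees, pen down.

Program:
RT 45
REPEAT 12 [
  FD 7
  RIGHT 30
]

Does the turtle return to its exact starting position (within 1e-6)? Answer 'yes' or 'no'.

Answer: yes

Derivation:
Executing turtle program step by step:
Start: pos=(0,0), heading=0, pen down
RT 45: heading 0 -> 315
REPEAT 12 [
  -- iteration 1/12 --
  FD 7: (0,0) -> (4.95,-4.95) [heading=315, draw]
  RT 30: heading 315 -> 285
  -- iteration 2/12 --
  FD 7: (4.95,-4.95) -> (6.761,-11.711) [heading=285, draw]
  RT 30: heading 285 -> 255
  -- iteration 3/12 --
  FD 7: (6.761,-11.711) -> (4.95,-18.473) [heading=255, draw]
  RT 30: heading 255 -> 225
  -- iteration 4/12 --
  FD 7: (4.95,-18.473) -> (0,-23.422) [heading=225, draw]
  RT 30: heading 225 -> 195
  -- iteration 5/12 --
  FD 7: (0,-23.422) -> (-6.761,-25.234) [heading=195, draw]
  RT 30: heading 195 -> 165
  -- iteration 6/12 --
  FD 7: (-6.761,-25.234) -> (-13.523,-23.422) [heading=165, draw]
  RT 30: heading 165 -> 135
  -- iteration 7/12 --
  FD 7: (-13.523,-23.422) -> (-18.473,-18.473) [heading=135, draw]
  RT 30: heading 135 -> 105
  -- iteration 8/12 --
  FD 7: (-18.473,-18.473) -> (-20.284,-11.711) [heading=105, draw]
  RT 30: heading 105 -> 75
  -- iteration 9/12 --
  FD 7: (-20.284,-11.711) -> (-18.473,-4.95) [heading=75, draw]
  RT 30: heading 75 -> 45
  -- iteration 10/12 --
  FD 7: (-18.473,-4.95) -> (-13.523,0) [heading=45, draw]
  RT 30: heading 45 -> 15
  -- iteration 11/12 --
  FD 7: (-13.523,0) -> (-6.761,1.812) [heading=15, draw]
  RT 30: heading 15 -> 345
  -- iteration 12/12 --
  FD 7: (-6.761,1.812) -> (0,0) [heading=345, draw]
  RT 30: heading 345 -> 315
]
Final: pos=(0,0), heading=315, 12 segment(s) drawn

Start position: (0, 0)
Final position: (0, 0)
Distance = 0; < 1e-6 -> CLOSED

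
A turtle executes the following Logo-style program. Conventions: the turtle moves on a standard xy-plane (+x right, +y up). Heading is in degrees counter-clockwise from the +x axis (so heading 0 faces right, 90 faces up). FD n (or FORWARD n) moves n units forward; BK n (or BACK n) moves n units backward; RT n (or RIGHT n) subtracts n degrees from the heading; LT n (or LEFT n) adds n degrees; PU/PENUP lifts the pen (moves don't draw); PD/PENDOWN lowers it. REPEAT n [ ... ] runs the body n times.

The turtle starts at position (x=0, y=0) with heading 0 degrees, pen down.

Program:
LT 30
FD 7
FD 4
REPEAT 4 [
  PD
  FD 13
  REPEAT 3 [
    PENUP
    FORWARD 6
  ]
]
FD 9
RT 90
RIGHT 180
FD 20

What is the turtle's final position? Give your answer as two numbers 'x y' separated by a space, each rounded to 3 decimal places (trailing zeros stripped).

Executing turtle program step by step:
Start: pos=(0,0), heading=0, pen down
LT 30: heading 0 -> 30
FD 7: (0,0) -> (6.062,3.5) [heading=30, draw]
FD 4: (6.062,3.5) -> (9.526,5.5) [heading=30, draw]
REPEAT 4 [
  -- iteration 1/4 --
  PD: pen down
  FD 13: (9.526,5.5) -> (20.785,12) [heading=30, draw]
  REPEAT 3 [
    -- iteration 1/3 --
    PU: pen up
    FD 6: (20.785,12) -> (25.981,15) [heading=30, move]
    -- iteration 2/3 --
    PU: pen up
    FD 6: (25.981,15) -> (31.177,18) [heading=30, move]
    -- iteration 3/3 --
    PU: pen up
    FD 6: (31.177,18) -> (36.373,21) [heading=30, move]
  ]
  -- iteration 2/4 --
  PD: pen down
  FD 13: (36.373,21) -> (47.631,27.5) [heading=30, draw]
  REPEAT 3 [
    -- iteration 1/3 --
    PU: pen up
    FD 6: (47.631,27.5) -> (52.828,30.5) [heading=30, move]
    -- iteration 2/3 --
    PU: pen up
    FD 6: (52.828,30.5) -> (58.024,33.5) [heading=30, move]
    -- iteration 3/3 --
    PU: pen up
    FD 6: (58.024,33.5) -> (63.22,36.5) [heading=30, move]
  ]
  -- iteration 3/4 --
  PD: pen down
  FD 13: (63.22,36.5) -> (74.478,43) [heading=30, draw]
  REPEAT 3 [
    -- iteration 1/3 --
    PU: pen up
    FD 6: (74.478,43) -> (79.674,46) [heading=30, move]
    -- iteration 2/3 --
    PU: pen up
    FD 6: (79.674,46) -> (84.87,49) [heading=30, move]
    -- iteration 3/3 --
    PU: pen up
    FD 6: (84.87,49) -> (90.067,52) [heading=30, move]
  ]
  -- iteration 4/4 --
  PD: pen down
  FD 13: (90.067,52) -> (101.325,58.5) [heading=30, draw]
  REPEAT 3 [
    -- iteration 1/3 --
    PU: pen up
    FD 6: (101.325,58.5) -> (106.521,61.5) [heading=30, move]
    -- iteration 2/3 --
    PU: pen up
    FD 6: (106.521,61.5) -> (111.717,64.5) [heading=30, move]
    -- iteration 3/3 --
    PU: pen up
    FD 6: (111.717,64.5) -> (116.913,67.5) [heading=30, move]
  ]
]
FD 9: (116.913,67.5) -> (124.708,72) [heading=30, move]
RT 90: heading 30 -> 300
RT 180: heading 300 -> 120
FD 20: (124.708,72) -> (114.708,89.321) [heading=120, move]
Final: pos=(114.708,89.321), heading=120, 6 segment(s) drawn

Answer: 114.708 89.321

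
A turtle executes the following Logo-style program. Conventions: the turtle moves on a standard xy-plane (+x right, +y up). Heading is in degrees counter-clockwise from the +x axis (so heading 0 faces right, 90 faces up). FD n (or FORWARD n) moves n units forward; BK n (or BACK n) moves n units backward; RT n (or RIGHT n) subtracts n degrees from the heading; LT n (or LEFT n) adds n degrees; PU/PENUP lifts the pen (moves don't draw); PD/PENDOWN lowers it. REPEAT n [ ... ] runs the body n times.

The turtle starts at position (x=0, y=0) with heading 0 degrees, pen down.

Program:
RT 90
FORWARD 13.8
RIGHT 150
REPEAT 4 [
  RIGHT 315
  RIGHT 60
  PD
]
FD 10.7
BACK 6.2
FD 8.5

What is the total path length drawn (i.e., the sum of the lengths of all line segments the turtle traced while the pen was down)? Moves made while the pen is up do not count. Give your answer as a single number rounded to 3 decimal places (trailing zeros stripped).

Answer: 39.2

Derivation:
Executing turtle program step by step:
Start: pos=(0,0), heading=0, pen down
RT 90: heading 0 -> 270
FD 13.8: (0,0) -> (0,-13.8) [heading=270, draw]
RT 150: heading 270 -> 120
REPEAT 4 [
  -- iteration 1/4 --
  RT 315: heading 120 -> 165
  RT 60: heading 165 -> 105
  PD: pen down
  -- iteration 2/4 --
  RT 315: heading 105 -> 150
  RT 60: heading 150 -> 90
  PD: pen down
  -- iteration 3/4 --
  RT 315: heading 90 -> 135
  RT 60: heading 135 -> 75
  PD: pen down
  -- iteration 4/4 --
  RT 315: heading 75 -> 120
  RT 60: heading 120 -> 60
  PD: pen down
]
FD 10.7: (0,-13.8) -> (5.35,-4.534) [heading=60, draw]
BK 6.2: (5.35,-4.534) -> (2.25,-9.903) [heading=60, draw]
FD 8.5: (2.25,-9.903) -> (6.5,-2.542) [heading=60, draw]
Final: pos=(6.5,-2.542), heading=60, 4 segment(s) drawn

Segment lengths:
  seg 1: (0,0) -> (0,-13.8), length = 13.8
  seg 2: (0,-13.8) -> (5.35,-4.534), length = 10.7
  seg 3: (5.35,-4.534) -> (2.25,-9.903), length = 6.2
  seg 4: (2.25,-9.903) -> (6.5,-2.542), length = 8.5
Total = 39.2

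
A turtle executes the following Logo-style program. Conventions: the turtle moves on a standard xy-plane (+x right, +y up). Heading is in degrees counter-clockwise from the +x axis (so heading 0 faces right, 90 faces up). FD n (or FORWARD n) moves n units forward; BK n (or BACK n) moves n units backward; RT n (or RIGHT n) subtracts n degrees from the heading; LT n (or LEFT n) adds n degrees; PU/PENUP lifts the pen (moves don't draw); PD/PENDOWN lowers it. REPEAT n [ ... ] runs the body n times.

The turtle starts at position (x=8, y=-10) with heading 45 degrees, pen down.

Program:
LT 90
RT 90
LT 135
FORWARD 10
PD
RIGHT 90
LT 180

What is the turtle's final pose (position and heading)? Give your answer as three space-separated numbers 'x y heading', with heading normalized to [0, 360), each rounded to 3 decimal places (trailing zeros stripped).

Executing turtle program step by step:
Start: pos=(8,-10), heading=45, pen down
LT 90: heading 45 -> 135
RT 90: heading 135 -> 45
LT 135: heading 45 -> 180
FD 10: (8,-10) -> (-2,-10) [heading=180, draw]
PD: pen down
RT 90: heading 180 -> 90
LT 180: heading 90 -> 270
Final: pos=(-2,-10), heading=270, 1 segment(s) drawn

Answer: -2 -10 270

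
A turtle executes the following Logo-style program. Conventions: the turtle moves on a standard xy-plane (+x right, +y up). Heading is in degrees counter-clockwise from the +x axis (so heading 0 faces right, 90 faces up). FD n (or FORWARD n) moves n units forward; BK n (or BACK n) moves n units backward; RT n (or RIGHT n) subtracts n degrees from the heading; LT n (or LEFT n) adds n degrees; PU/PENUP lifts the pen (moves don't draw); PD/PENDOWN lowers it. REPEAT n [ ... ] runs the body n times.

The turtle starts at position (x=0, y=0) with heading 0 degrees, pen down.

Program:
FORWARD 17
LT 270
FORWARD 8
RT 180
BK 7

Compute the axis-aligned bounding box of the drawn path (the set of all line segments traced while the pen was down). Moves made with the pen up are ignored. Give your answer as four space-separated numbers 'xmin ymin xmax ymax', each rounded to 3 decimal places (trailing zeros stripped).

Executing turtle program step by step:
Start: pos=(0,0), heading=0, pen down
FD 17: (0,0) -> (17,0) [heading=0, draw]
LT 270: heading 0 -> 270
FD 8: (17,0) -> (17,-8) [heading=270, draw]
RT 180: heading 270 -> 90
BK 7: (17,-8) -> (17,-15) [heading=90, draw]
Final: pos=(17,-15), heading=90, 3 segment(s) drawn

Segment endpoints: x in {0, 17}, y in {-15, -8, 0}
xmin=0, ymin=-15, xmax=17, ymax=0

Answer: 0 -15 17 0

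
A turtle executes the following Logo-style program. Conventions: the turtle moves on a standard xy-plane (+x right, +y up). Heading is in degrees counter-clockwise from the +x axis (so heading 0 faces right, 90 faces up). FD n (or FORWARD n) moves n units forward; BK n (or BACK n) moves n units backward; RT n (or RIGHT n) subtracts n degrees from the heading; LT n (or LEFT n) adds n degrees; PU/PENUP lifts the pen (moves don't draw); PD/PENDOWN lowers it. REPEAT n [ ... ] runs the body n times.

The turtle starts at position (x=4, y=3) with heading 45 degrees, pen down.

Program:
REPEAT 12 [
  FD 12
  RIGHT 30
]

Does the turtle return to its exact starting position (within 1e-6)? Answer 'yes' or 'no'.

Executing turtle program step by step:
Start: pos=(4,3), heading=45, pen down
REPEAT 12 [
  -- iteration 1/12 --
  FD 12: (4,3) -> (12.485,11.485) [heading=45, draw]
  RT 30: heading 45 -> 15
  -- iteration 2/12 --
  FD 12: (12.485,11.485) -> (24.076,14.591) [heading=15, draw]
  RT 30: heading 15 -> 345
  -- iteration 3/12 --
  FD 12: (24.076,14.591) -> (35.668,11.485) [heading=345, draw]
  RT 30: heading 345 -> 315
  -- iteration 4/12 --
  FD 12: (35.668,11.485) -> (44.153,3) [heading=315, draw]
  RT 30: heading 315 -> 285
  -- iteration 5/12 --
  FD 12: (44.153,3) -> (47.259,-8.591) [heading=285, draw]
  RT 30: heading 285 -> 255
  -- iteration 6/12 --
  FD 12: (47.259,-8.591) -> (44.153,-20.182) [heading=255, draw]
  RT 30: heading 255 -> 225
  -- iteration 7/12 --
  FD 12: (44.153,-20.182) -> (35.668,-28.668) [heading=225, draw]
  RT 30: heading 225 -> 195
  -- iteration 8/12 --
  FD 12: (35.668,-28.668) -> (24.076,-31.773) [heading=195, draw]
  RT 30: heading 195 -> 165
  -- iteration 9/12 --
  FD 12: (24.076,-31.773) -> (12.485,-28.668) [heading=165, draw]
  RT 30: heading 165 -> 135
  -- iteration 10/12 --
  FD 12: (12.485,-28.668) -> (4,-20.182) [heading=135, draw]
  RT 30: heading 135 -> 105
  -- iteration 11/12 --
  FD 12: (4,-20.182) -> (0.894,-8.591) [heading=105, draw]
  RT 30: heading 105 -> 75
  -- iteration 12/12 --
  FD 12: (0.894,-8.591) -> (4,3) [heading=75, draw]
  RT 30: heading 75 -> 45
]
Final: pos=(4,3), heading=45, 12 segment(s) drawn

Start position: (4, 3)
Final position: (4, 3)
Distance = 0; < 1e-6 -> CLOSED

Answer: yes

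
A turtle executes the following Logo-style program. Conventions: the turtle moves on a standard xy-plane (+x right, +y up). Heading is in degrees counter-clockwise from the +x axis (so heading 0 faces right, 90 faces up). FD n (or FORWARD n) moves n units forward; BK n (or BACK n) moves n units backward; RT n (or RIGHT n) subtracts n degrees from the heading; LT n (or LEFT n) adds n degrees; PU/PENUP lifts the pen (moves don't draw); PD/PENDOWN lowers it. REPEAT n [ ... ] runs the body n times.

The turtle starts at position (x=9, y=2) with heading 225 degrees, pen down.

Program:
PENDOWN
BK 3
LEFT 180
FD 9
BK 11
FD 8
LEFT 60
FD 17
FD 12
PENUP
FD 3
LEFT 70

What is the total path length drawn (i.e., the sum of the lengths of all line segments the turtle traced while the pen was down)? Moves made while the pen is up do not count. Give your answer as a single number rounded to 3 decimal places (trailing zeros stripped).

Executing turtle program step by step:
Start: pos=(9,2), heading=225, pen down
PD: pen down
BK 3: (9,2) -> (11.121,4.121) [heading=225, draw]
LT 180: heading 225 -> 45
FD 9: (11.121,4.121) -> (17.485,10.485) [heading=45, draw]
BK 11: (17.485,10.485) -> (9.707,2.707) [heading=45, draw]
FD 8: (9.707,2.707) -> (15.364,8.364) [heading=45, draw]
LT 60: heading 45 -> 105
FD 17: (15.364,8.364) -> (10.964,24.785) [heading=105, draw]
FD 12: (10.964,24.785) -> (7.858,36.376) [heading=105, draw]
PU: pen up
FD 3: (7.858,36.376) -> (7.082,39.274) [heading=105, move]
LT 70: heading 105 -> 175
Final: pos=(7.082,39.274), heading=175, 6 segment(s) drawn

Segment lengths:
  seg 1: (9,2) -> (11.121,4.121), length = 3
  seg 2: (11.121,4.121) -> (17.485,10.485), length = 9
  seg 3: (17.485,10.485) -> (9.707,2.707), length = 11
  seg 4: (9.707,2.707) -> (15.364,8.364), length = 8
  seg 5: (15.364,8.364) -> (10.964,24.785), length = 17
  seg 6: (10.964,24.785) -> (7.858,36.376), length = 12
Total = 60

Answer: 60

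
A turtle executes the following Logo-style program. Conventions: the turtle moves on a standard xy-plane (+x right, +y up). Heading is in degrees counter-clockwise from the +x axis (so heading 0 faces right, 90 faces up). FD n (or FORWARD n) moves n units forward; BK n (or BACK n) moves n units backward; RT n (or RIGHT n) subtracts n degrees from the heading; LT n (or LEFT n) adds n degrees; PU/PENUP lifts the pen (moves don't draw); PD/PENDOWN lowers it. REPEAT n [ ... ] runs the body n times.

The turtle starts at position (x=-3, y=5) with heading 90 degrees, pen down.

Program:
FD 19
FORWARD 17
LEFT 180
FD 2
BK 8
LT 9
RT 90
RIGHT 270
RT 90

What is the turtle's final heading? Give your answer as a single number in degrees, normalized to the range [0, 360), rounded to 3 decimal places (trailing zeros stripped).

Executing turtle program step by step:
Start: pos=(-3,5), heading=90, pen down
FD 19: (-3,5) -> (-3,24) [heading=90, draw]
FD 17: (-3,24) -> (-3,41) [heading=90, draw]
LT 180: heading 90 -> 270
FD 2: (-3,41) -> (-3,39) [heading=270, draw]
BK 8: (-3,39) -> (-3,47) [heading=270, draw]
LT 9: heading 270 -> 279
RT 90: heading 279 -> 189
RT 270: heading 189 -> 279
RT 90: heading 279 -> 189
Final: pos=(-3,47), heading=189, 4 segment(s) drawn

Answer: 189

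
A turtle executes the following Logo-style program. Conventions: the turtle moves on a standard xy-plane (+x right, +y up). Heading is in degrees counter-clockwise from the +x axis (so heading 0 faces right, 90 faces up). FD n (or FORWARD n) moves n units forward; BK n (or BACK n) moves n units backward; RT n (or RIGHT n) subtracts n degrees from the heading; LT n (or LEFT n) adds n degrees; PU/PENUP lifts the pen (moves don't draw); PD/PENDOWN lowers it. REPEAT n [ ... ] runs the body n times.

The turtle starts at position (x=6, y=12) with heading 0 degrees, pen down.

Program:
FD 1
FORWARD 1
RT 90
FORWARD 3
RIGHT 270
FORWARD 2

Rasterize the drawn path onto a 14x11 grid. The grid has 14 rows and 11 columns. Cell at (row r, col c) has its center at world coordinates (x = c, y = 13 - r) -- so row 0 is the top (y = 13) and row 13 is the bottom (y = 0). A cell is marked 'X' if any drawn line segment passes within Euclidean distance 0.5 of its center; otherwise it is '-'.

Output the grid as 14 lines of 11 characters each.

Answer: -----------
------XXX--
--------X--
--------X--
--------XXX
-----------
-----------
-----------
-----------
-----------
-----------
-----------
-----------
-----------

Derivation:
Segment 0: (6,12) -> (7,12)
Segment 1: (7,12) -> (8,12)
Segment 2: (8,12) -> (8,9)
Segment 3: (8,9) -> (10,9)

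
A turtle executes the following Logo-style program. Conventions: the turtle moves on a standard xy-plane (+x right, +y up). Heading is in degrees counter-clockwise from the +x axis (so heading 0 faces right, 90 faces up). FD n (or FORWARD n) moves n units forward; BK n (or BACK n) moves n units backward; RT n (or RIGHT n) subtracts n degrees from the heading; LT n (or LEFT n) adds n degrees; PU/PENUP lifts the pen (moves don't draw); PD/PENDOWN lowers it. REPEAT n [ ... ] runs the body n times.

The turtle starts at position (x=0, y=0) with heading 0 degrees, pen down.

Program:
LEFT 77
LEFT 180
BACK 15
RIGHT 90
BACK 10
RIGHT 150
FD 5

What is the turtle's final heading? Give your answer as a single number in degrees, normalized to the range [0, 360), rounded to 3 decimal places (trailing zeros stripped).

Executing turtle program step by step:
Start: pos=(0,0), heading=0, pen down
LT 77: heading 0 -> 77
LT 180: heading 77 -> 257
BK 15: (0,0) -> (3.374,14.616) [heading=257, draw]
RT 90: heading 257 -> 167
BK 10: (3.374,14.616) -> (13.118,12.366) [heading=167, draw]
RT 150: heading 167 -> 17
FD 5: (13.118,12.366) -> (17.899,13.828) [heading=17, draw]
Final: pos=(17.899,13.828), heading=17, 3 segment(s) drawn

Answer: 17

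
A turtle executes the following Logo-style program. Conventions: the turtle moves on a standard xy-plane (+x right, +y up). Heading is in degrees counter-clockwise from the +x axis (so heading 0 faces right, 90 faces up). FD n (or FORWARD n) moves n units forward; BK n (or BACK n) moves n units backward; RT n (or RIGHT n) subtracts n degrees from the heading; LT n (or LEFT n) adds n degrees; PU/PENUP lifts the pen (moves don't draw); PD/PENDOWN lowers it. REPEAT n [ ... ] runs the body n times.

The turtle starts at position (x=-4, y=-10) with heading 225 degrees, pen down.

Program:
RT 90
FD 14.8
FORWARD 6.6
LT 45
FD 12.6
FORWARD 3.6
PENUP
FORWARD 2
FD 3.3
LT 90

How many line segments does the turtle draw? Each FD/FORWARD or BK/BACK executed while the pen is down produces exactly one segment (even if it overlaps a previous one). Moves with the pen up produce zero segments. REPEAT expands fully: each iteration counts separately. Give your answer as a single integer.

Executing turtle program step by step:
Start: pos=(-4,-10), heading=225, pen down
RT 90: heading 225 -> 135
FD 14.8: (-4,-10) -> (-14.465,0.465) [heading=135, draw]
FD 6.6: (-14.465,0.465) -> (-19.132,5.132) [heading=135, draw]
LT 45: heading 135 -> 180
FD 12.6: (-19.132,5.132) -> (-31.732,5.132) [heading=180, draw]
FD 3.6: (-31.732,5.132) -> (-35.332,5.132) [heading=180, draw]
PU: pen up
FD 2: (-35.332,5.132) -> (-37.332,5.132) [heading=180, move]
FD 3.3: (-37.332,5.132) -> (-40.632,5.132) [heading=180, move]
LT 90: heading 180 -> 270
Final: pos=(-40.632,5.132), heading=270, 4 segment(s) drawn
Segments drawn: 4

Answer: 4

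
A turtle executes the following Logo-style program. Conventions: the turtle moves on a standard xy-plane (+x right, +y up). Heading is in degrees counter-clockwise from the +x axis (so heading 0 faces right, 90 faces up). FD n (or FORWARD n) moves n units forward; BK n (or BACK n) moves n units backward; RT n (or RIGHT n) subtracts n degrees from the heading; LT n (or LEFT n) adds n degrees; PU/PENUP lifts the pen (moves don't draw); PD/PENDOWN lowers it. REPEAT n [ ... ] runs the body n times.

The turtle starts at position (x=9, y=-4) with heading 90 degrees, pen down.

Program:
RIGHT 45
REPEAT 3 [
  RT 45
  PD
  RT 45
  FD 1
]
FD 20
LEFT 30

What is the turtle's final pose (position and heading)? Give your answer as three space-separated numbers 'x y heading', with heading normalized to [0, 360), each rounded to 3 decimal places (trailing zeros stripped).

Answer: -5.849 9.435 165

Derivation:
Executing turtle program step by step:
Start: pos=(9,-4), heading=90, pen down
RT 45: heading 90 -> 45
REPEAT 3 [
  -- iteration 1/3 --
  RT 45: heading 45 -> 0
  PD: pen down
  RT 45: heading 0 -> 315
  FD 1: (9,-4) -> (9.707,-4.707) [heading=315, draw]
  -- iteration 2/3 --
  RT 45: heading 315 -> 270
  PD: pen down
  RT 45: heading 270 -> 225
  FD 1: (9.707,-4.707) -> (9,-5.414) [heading=225, draw]
  -- iteration 3/3 --
  RT 45: heading 225 -> 180
  PD: pen down
  RT 45: heading 180 -> 135
  FD 1: (9,-5.414) -> (8.293,-4.707) [heading=135, draw]
]
FD 20: (8.293,-4.707) -> (-5.849,9.435) [heading=135, draw]
LT 30: heading 135 -> 165
Final: pos=(-5.849,9.435), heading=165, 4 segment(s) drawn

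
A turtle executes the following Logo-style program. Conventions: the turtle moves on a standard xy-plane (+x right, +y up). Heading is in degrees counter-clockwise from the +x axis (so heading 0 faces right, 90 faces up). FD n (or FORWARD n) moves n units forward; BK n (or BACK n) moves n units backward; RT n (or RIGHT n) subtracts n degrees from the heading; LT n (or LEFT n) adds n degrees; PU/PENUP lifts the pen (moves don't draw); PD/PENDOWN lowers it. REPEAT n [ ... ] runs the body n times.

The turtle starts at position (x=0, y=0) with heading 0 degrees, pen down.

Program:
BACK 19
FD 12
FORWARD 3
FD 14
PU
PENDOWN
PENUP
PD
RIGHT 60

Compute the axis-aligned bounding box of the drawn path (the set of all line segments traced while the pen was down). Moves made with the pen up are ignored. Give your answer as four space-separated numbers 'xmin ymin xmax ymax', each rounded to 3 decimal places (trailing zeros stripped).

Answer: -19 0 10 0

Derivation:
Executing turtle program step by step:
Start: pos=(0,0), heading=0, pen down
BK 19: (0,0) -> (-19,0) [heading=0, draw]
FD 12: (-19,0) -> (-7,0) [heading=0, draw]
FD 3: (-7,0) -> (-4,0) [heading=0, draw]
FD 14: (-4,0) -> (10,0) [heading=0, draw]
PU: pen up
PD: pen down
PU: pen up
PD: pen down
RT 60: heading 0 -> 300
Final: pos=(10,0), heading=300, 4 segment(s) drawn

Segment endpoints: x in {-19, -7, -4, 0, 10}, y in {0}
xmin=-19, ymin=0, xmax=10, ymax=0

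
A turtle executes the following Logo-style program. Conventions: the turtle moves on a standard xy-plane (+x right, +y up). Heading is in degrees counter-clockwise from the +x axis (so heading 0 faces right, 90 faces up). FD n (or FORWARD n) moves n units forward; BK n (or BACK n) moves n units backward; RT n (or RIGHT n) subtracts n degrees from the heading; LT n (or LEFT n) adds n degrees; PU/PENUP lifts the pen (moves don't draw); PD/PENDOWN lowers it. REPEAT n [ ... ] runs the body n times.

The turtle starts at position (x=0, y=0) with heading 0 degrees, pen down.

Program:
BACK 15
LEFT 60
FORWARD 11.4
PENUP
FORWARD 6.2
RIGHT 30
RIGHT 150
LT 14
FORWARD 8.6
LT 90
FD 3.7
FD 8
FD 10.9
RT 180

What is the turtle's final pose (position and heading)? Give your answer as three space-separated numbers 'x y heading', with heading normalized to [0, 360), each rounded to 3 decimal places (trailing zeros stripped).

Executing turtle program step by step:
Start: pos=(0,0), heading=0, pen down
BK 15: (0,0) -> (-15,0) [heading=0, draw]
LT 60: heading 0 -> 60
FD 11.4: (-15,0) -> (-9.3,9.873) [heading=60, draw]
PU: pen up
FD 6.2: (-9.3,9.873) -> (-6.2,15.242) [heading=60, move]
RT 30: heading 60 -> 30
RT 150: heading 30 -> 240
LT 14: heading 240 -> 254
FD 8.6: (-6.2,15.242) -> (-8.57,6.975) [heading=254, move]
LT 90: heading 254 -> 344
FD 3.7: (-8.57,6.975) -> (-5.014,5.955) [heading=344, move]
FD 8: (-5.014,5.955) -> (2.676,3.75) [heading=344, move]
FD 10.9: (2.676,3.75) -> (13.154,0.746) [heading=344, move]
RT 180: heading 344 -> 164
Final: pos=(13.154,0.746), heading=164, 2 segment(s) drawn

Answer: 13.154 0.746 164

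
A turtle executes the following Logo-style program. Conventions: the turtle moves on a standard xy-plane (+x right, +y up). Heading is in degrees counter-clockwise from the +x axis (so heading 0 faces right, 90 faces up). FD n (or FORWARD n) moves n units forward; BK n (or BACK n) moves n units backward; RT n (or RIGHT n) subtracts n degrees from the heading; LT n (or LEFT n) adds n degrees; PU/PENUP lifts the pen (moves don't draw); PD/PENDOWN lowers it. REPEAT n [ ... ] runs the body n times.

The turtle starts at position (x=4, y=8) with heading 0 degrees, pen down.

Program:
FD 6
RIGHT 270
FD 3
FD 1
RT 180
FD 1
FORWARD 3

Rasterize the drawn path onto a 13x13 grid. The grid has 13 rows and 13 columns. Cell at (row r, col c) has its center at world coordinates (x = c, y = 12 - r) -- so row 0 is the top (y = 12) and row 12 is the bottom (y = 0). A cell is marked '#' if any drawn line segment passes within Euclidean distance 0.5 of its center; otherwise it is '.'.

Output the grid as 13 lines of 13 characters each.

Answer: ..........#..
..........#..
..........#..
..........#..
....#######..
.............
.............
.............
.............
.............
.............
.............
.............

Derivation:
Segment 0: (4,8) -> (10,8)
Segment 1: (10,8) -> (10,11)
Segment 2: (10,11) -> (10,12)
Segment 3: (10,12) -> (10,11)
Segment 4: (10,11) -> (10,8)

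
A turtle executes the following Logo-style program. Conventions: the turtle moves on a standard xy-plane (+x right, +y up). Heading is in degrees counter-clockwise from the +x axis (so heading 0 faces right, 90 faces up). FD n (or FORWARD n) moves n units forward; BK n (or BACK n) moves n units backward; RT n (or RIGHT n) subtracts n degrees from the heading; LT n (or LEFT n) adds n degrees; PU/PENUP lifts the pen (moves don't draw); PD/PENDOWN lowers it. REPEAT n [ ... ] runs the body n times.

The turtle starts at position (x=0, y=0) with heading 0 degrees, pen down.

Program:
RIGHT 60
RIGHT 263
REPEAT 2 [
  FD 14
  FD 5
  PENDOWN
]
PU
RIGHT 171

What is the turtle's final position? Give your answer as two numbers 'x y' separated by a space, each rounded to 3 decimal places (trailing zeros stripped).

Answer: 30.348 22.869

Derivation:
Executing turtle program step by step:
Start: pos=(0,0), heading=0, pen down
RT 60: heading 0 -> 300
RT 263: heading 300 -> 37
REPEAT 2 [
  -- iteration 1/2 --
  FD 14: (0,0) -> (11.181,8.425) [heading=37, draw]
  FD 5: (11.181,8.425) -> (15.174,11.434) [heading=37, draw]
  PD: pen down
  -- iteration 2/2 --
  FD 14: (15.174,11.434) -> (26.355,19.86) [heading=37, draw]
  FD 5: (26.355,19.86) -> (30.348,22.869) [heading=37, draw]
  PD: pen down
]
PU: pen up
RT 171: heading 37 -> 226
Final: pos=(30.348,22.869), heading=226, 4 segment(s) drawn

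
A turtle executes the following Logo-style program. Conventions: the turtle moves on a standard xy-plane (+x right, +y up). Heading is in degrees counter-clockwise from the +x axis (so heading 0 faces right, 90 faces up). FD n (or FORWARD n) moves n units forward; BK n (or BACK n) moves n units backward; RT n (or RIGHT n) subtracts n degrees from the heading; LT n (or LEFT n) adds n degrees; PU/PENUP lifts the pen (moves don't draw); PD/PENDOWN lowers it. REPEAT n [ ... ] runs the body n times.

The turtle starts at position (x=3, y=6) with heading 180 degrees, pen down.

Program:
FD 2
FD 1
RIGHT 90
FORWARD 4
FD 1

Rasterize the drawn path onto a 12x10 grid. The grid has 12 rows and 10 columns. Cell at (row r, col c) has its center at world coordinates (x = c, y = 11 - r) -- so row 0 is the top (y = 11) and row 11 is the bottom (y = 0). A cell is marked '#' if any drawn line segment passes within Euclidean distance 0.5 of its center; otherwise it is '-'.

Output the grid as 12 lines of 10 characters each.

Answer: #---------
#---------
#---------
#---------
#---------
####------
----------
----------
----------
----------
----------
----------

Derivation:
Segment 0: (3,6) -> (1,6)
Segment 1: (1,6) -> (0,6)
Segment 2: (0,6) -> (0,10)
Segment 3: (0,10) -> (0,11)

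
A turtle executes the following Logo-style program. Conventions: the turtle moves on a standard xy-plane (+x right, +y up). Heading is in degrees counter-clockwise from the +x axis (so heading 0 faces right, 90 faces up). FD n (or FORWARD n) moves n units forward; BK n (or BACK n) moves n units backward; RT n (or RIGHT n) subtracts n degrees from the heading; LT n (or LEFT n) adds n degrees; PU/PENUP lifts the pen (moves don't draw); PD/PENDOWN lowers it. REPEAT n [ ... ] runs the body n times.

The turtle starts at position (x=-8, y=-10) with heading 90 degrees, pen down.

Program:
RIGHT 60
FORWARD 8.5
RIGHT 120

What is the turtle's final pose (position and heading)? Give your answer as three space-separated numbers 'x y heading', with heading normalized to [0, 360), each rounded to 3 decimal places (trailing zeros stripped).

Executing turtle program step by step:
Start: pos=(-8,-10), heading=90, pen down
RT 60: heading 90 -> 30
FD 8.5: (-8,-10) -> (-0.639,-5.75) [heading=30, draw]
RT 120: heading 30 -> 270
Final: pos=(-0.639,-5.75), heading=270, 1 segment(s) drawn

Answer: -0.639 -5.75 270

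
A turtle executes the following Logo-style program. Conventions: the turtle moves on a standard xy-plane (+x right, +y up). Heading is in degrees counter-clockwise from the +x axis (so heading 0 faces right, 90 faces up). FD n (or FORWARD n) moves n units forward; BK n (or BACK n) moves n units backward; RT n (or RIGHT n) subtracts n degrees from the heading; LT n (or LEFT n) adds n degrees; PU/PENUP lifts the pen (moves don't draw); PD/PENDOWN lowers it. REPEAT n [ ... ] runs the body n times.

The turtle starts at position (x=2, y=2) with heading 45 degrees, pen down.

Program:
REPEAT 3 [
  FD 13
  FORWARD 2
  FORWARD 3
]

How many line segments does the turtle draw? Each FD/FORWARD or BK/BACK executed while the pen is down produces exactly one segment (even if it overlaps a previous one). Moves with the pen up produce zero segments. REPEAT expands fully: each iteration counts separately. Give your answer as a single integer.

Answer: 9

Derivation:
Executing turtle program step by step:
Start: pos=(2,2), heading=45, pen down
REPEAT 3 [
  -- iteration 1/3 --
  FD 13: (2,2) -> (11.192,11.192) [heading=45, draw]
  FD 2: (11.192,11.192) -> (12.607,12.607) [heading=45, draw]
  FD 3: (12.607,12.607) -> (14.728,14.728) [heading=45, draw]
  -- iteration 2/3 --
  FD 13: (14.728,14.728) -> (23.92,23.92) [heading=45, draw]
  FD 2: (23.92,23.92) -> (25.335,25.335) [heading=45, draw]
  FD 3: (25.335,25.335) -> (27.456,27.456) [heading=45, draw]
  -- iteration 3/3 --
  FD 13: (27.456,27.456) -> (36.648,36.648) [heading=45, draw]
  FD 2: (36.648,36.648) -> (38.062,38.062) [heading=45, draw]
  FD 3: (38.062,38.062) -> (40.184,40.184) [heading=45, draw]
]
Final: pos=(40.184,40.184), heading=45, 9 segment(s) drawn
Segments drawn: 9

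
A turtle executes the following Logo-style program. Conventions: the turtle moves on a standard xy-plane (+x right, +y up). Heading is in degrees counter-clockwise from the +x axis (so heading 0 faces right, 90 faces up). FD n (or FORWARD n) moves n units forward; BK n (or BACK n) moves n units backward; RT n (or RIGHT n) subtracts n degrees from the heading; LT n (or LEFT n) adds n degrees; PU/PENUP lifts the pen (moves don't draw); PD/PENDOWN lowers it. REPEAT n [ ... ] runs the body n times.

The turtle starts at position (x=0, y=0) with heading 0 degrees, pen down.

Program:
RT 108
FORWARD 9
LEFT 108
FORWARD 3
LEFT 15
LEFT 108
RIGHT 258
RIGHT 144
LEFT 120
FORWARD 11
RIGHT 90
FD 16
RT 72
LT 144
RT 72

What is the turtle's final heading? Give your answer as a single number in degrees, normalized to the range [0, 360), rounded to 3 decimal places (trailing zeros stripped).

Answer: 111

Derivation:
Executing turtle program step by step:
Start: pos=(0,0), heading=0, pen down
RT 108: heading 0 -> 252
FD 9: (0,0) -> (-2.781,-8.56) [heading=252, draw]
LT 108: heading 252 -> 0
FD 3: (-2.781,-8.56) -> (0.219,-8.56) [heading=0, draw]
LT 15: heading 0 -> 15
LT 108: heading 15 -> 123
RT 258: heading 123 -> 225
RT 144: heading 225 -> 81
LT 120: heading 81 -> 201
FD 11: (0.219,-8.56) -> (-10.051,-12.502) [heading=201, draw]
RT 90: heading 201 -> 111
FD 16: (-10.051,-12.502) -> (-15.784,2.436) [heading=111, draw]
RT 72: heading 111 -> 39
LT 144: heading 39 -> 183
RT 72: heading 183 -> 111
Final: pos=(-15.784,2.436), heading=111, 4 segment(s) drawn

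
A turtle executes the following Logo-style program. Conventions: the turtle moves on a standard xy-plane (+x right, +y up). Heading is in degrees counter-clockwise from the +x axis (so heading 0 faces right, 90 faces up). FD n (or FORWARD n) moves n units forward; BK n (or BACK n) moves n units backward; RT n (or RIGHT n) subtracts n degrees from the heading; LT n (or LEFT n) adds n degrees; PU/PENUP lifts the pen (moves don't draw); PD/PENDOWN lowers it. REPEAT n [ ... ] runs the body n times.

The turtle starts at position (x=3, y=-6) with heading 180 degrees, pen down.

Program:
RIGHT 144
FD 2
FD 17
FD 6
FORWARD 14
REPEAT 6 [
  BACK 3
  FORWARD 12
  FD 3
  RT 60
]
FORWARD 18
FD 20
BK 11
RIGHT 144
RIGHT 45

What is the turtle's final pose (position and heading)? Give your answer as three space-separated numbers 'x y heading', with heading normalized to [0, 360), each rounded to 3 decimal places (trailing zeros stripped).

Executing turtle program step by step:
Start: pos=(3,-6), heading=180, pen down
RT 144: heading 180 -> 36
FD 2: (3,-6) -> (4.618,-4.824) [heading=36, draw]
FD 17: (4.618,-4.824) -> (18.371,5.168) [heading=36, draw]
FD 6: (18.371,5.168) -> (23.225,8.695) [heading=36, draw]
FD 14: (23.225,8.695) -> (34.552,16.924) [heading=36, draw]
REPEAT 6 [
  -- iteration 1/6 --
  BK 3: (34.552,16.924) -> (32.125,15.16) [heading=36, draw]
  FD 12: (32.125,15.16) -> (41.833,22.214) [heading=36, draw]
  FD 3: (41.833,22.214) -> (44.26,23.977) [heading=36, draw]
  RT 60: heading 36 -> 336
  -- iteration 2/6 --
  BK 3: (44.26,23.977) -> (41.519,25.197) [heading=336, draw]
  FD 12: (41.519,25.197) -> (52.482,20.316) [heading=336, draw]
  FD 3: (52.482,20.316) -> (55.222,19.096) [heading=336, draw]
  RT 60: heading 336 -> 276
  -- iteration 3/6 --
  BK 3: (55.222,19.096) -> (54.909,22.08) [heading=276, draw]
  FD 12: (54.909,22.08) -> (56.163,10.146) [heading=276, draw]
  FD 3: (56.163,10.146) -> (56.477,7.162) [heading=276, draw]
  RT 60: heading 276 -> 216
  -- iteration 4/6 --
  BK 3: (56.477,7.162) -> (58.904,8.925) [heading=216, draw]
  FD 12: (58.904,8.925) -> (49.196,1.872) [heading=216, draw]
  FD 3: (49.196,1.872) -> (46.769,0.109) [heading=216, draw]
  RT 60: heading 216 -> 156
  -- iteration 5/6 --
  BK 3: (46.769,0.109) -> (49.509,-1.112) [heading=156, draw]
  FD 12: (49.509,-1.112) -> (38.547,3.769) [heading=156, draw]
  FD 3: (38.547,3.769) -> (35.806,4.989) [heading=156, draw]
  RT 60: heading 156 -> 96
  -- iteration 6/6 --
  BK 3: (35.806,4.989) -> (36.12,2.006) [heading=96, draw]
  FD 12: (36.12,2.006) -> (34.865,13.94) [heading=96, draw]
  FD 3: (34.865,13.94) -> (34.552,16.924) [heading=96, draw]
  RT 60: heading 96 -> 36
]
FD 18: (34.552,16.924) -> (49.114,27.504) [heading=36, draw]
FD 20: (49.114,27.504) -> (65.294,39.259) [heading=36, draw]
BK 11: (65.294,39.259) -> (56.395,32.794) [heading=36, draw]
RT 144: heading 36 -> 252
RT 45: heading 252 -> 207
Final: pos=(56.395,32.794), heading=207, 25 segment(s) drawn

Answer: 56.395 32.794 207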